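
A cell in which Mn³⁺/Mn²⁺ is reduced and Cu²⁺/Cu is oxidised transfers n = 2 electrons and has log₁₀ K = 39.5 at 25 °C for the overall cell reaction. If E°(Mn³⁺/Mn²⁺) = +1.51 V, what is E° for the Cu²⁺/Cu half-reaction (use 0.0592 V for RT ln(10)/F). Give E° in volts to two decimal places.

+0.34 V

E°cell = (0.0592/n)·log K = (0.0592/2)(39.5) = +1.169 V.
Since Mn³⁺/Mn²⁺ is the cathode and Cu²⁺/Cu the anode, E°cell = E°(Mn³⁺/Mn²⁺) − E°(Cu²⁺/Cu).
So E°(Cu²⁺/Cu) = E°(Mn³⁺/Mn²⁺) − E°cell = (+1.51) − (+1.169) = +0.34 V.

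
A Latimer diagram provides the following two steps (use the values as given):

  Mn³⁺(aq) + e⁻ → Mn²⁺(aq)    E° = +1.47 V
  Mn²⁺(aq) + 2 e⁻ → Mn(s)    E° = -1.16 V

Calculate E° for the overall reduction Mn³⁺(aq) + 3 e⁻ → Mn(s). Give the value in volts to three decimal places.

-0.283 V

Standard free energies of sequential steps add: ΔG°₃ = ΔG°₁ + ΔG°₂, so n₃E°₃ = n₁E°₁ + n₂E°₂.
E°₃ = (1×+1.47 + 2×-1.16) / 3 = (-0.850) / 3 = -0.283 V.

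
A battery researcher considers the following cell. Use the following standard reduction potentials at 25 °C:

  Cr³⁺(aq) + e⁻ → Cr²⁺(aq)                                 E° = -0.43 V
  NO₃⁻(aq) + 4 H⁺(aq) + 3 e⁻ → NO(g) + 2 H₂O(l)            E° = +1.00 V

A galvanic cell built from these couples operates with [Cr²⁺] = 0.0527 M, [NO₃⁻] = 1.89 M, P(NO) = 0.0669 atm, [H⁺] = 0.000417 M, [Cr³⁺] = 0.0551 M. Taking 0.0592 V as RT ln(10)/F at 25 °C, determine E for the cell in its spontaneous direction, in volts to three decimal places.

NO₃⁻/NO is the cathode (higher E°), Cr³⁺/Cr²⁺ the anode: E°cell = +1.00 − (-0.43) = +1.43 V, n = 3.
Overall: NO₃⁻(aq) + 4 H⁺(aq) + 3 Cr²⁺(aq) → NO(g) + 2 H₂O(l) + 3 Cr³⁺(aq)
Q = P(NO)·[Cr³⁺]^3 / ([NO₃⁻]·[H⁺]^4·[Cr²⁺]^3); log Q = 12.126.
E = E° − (0.0592/n) log Q = +1.43 − (0.0592/3)(12.126) = +1.191 V.

+1.191 V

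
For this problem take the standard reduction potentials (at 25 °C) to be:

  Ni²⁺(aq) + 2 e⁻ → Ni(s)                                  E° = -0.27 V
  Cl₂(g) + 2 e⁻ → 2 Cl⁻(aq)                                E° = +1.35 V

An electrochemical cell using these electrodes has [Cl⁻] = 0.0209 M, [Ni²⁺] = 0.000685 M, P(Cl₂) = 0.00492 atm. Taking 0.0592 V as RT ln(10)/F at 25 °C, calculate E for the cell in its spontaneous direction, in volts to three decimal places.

+1.745 V

Cl₂/Cl⁻ is the cathode (higher E°), Ni²⁺/Ni the anode: E°cell = +1.35 − (-0.27) = +1.62 V, n = 2.
Overall: Cl₂(g) + Ni(s) → 2 Cl⁻(aq) + Ni²⁺(aq)
Q = [Cl⁻]^2·[Ni²⁺] / (P(Cl₂)); log Q = -4.216.
E = E° − (0.0592/n) log Q = +1.62 − (0.0592/2)(-4.216) = +1.745 V.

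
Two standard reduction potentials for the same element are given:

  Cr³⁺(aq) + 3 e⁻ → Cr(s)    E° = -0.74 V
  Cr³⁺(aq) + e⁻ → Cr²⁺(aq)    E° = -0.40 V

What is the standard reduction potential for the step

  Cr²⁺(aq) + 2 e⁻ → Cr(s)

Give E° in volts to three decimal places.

-0.910 V

Sequential free energies add, so n₃E°₃ = n₁E°₁ + n₂E°₂.
With n₃ = 3, and the known step contributing 1×(-0.40) V, the unknown satisfies 2·E° = 3×(-0.74) − 1×(-0.40) = -1.820.
E° = -1.820 / 2 = -0.910 V.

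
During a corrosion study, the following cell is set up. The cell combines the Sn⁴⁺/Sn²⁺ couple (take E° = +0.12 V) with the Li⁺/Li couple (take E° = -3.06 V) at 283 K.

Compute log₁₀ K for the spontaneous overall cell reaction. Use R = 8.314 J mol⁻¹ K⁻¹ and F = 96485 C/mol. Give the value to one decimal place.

Cathode: Sn⁴⁺/Sn²⁺; anode: Li⁺/Li. E°cell = (+0.12) − (-3.06) = +3.18 V, with n = 2.
ΔG° = −nFE° = −RT ln K, so ln K = nFE°/(RT) = (2)(96485)(+3.18) / ((8.314)(283)) = 260.808.
log₁₀ K = 260.808 / ln 10 = 113.3.

113.3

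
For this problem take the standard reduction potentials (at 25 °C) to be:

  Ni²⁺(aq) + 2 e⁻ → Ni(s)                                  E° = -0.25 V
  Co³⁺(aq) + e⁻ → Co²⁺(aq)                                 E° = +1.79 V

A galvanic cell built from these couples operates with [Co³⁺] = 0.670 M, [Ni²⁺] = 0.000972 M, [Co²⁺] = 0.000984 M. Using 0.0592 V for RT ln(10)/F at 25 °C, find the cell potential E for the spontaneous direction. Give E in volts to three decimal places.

+2.297 V

Co³⁺/Co²⁺ is the cathode (higher E°), Ni²⁺/Ni the anode: E°cell = +1.79 − (-0.25) = +2.04 V, n = 2.
Overall: 2 Co³⁺(aq) + Ni(s) → 2 Co²⁺(aq) + Ni²⁺(aq)
Q = [Co²⁺]^2·[Ni²⁺] / ([Co³⁺]^2); log Q = -8.678.
E = E° − (0.0592/n) log Q = +2.04 − (0.0592/2)(-8.678) = +2.297 V.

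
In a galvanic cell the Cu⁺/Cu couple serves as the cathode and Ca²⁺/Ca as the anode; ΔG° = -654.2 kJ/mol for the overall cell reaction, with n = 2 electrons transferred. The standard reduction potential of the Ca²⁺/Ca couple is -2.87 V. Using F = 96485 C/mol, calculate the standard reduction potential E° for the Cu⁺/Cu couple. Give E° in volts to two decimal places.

E°cell = −ΔG°/(nF) = −(-654.2×10³)/((2)(96485)) = +3.390 V.
Since Cu⁺/Cu is the cathode and Ca²⁺/Ca the anode, E°cell = E°(Cu⁺/Cu) − E°(Ca²⁺/Ca).
So E°(Cu⁺/Cu) = E°cell + E°(Ca²⁺/Ca) = +3.390 + (-2.87) = +0.52 V.

+0.52 V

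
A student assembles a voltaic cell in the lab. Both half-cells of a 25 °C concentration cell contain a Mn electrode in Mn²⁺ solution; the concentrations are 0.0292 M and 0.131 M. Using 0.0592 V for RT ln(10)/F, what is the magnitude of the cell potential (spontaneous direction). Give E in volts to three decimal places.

+0.019 V

For a concentration cell E°cell = 0. The 0.131 M side is the cathode (reduction is favoured where [Mn²⁺] is higher).
With n = 2, E = −(0.0592/2) log([Mn²⁺]ₐₙ/[Mn²⁺]꜀ₐₜ) = −(0.0592/2) log(0.0292/0.131) = −(0.0592/2)(-0.652) = +0.019 V.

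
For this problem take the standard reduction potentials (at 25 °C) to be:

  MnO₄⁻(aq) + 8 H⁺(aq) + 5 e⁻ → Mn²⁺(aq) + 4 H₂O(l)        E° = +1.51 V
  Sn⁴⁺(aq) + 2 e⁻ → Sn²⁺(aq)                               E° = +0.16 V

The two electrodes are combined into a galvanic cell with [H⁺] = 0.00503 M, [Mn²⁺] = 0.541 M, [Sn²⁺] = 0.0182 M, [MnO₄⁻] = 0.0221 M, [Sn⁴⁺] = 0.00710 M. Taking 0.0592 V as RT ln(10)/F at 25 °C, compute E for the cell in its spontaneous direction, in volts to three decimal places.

MnO₄⁻/Mn²⁺ is the cathode (higher E°), Sn⁴⁺/Sn²⁺ the anode: E°cell = +1.51 − (+0.16) = +1.35 V, n = 10.
Overall: 2 MnO₄⁻(aq) + 16 H⁺(aq) + 5 Sn²⁺(aq) → 2 Mn²⁺(aq) + 8 H₂O(l) + 5 Sn⁴⁺(aq)
Q = [Mn²⁺]^2·[Sn⁴⁺]^5 / ([MnO₄⁻]^2·[H⁺]^16·[Sn²⁺]^5); log Q = 37.508.
E = E° − (0.0592/n) log Q = +1.35 − (0.0592/10)(37.508) = +1.128 V.

+1.128 V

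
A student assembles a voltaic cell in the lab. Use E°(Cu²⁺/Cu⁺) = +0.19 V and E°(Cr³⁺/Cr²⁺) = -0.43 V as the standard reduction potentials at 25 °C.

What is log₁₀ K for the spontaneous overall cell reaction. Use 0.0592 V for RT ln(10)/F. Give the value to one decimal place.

Cathode: Cu²⁺/Cu⁺; anode: Cr³⁺/Cr²⁺. E°cell = +0.62 V, n = 1.
log K = nE°cell / 0.0592 = (1)(+0.62) / 0.0592 = 10.5.

10.5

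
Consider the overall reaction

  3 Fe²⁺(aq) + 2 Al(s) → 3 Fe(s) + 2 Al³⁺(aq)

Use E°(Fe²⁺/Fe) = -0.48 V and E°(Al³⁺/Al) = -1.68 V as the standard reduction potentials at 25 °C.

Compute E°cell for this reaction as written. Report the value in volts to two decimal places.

+1.20 V

The Fe²⁺/Fe couple has the higher reduction potential, so it is the cathode; Al³⁺/Al is oxidised at the anode.
E°cell = E°(cathode) − E°(anode) = (-0.48) − (-1.68) = +1.20 V.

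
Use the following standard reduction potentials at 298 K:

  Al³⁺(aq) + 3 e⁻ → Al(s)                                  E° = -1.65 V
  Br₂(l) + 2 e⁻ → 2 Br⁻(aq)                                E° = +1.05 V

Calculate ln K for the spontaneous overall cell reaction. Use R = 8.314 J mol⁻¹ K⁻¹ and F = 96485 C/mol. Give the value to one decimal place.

630.9

Cathode: Br₂/Br⁻; anode: Al³⁺/Al. E°cell = (+1.05) − (-1.65) = +2.70 V, with n = 6.
ΔG° = −nFE° = −RT ln K, so ln K = nFE°/(RT) = (6)(96485)(+2.70) / ((8.314)(298)) = 630.883.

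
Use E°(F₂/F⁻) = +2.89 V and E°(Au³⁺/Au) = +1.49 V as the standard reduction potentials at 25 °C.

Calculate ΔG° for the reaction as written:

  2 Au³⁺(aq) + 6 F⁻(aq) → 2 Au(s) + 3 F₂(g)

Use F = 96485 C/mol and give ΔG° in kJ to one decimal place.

+810.5 kJ

As written, Au³⁺/Au is reduced (cathode) and F₂/F⁻ is oxidised (anode), so E°cell = (+1.49) − (+2.89) = -1.40 V.
Balancing electrons gives n = 6.
ΔG° = −nFE° = −(6)(96485)(-1.40) = 810,474 J = +810.5 kJ.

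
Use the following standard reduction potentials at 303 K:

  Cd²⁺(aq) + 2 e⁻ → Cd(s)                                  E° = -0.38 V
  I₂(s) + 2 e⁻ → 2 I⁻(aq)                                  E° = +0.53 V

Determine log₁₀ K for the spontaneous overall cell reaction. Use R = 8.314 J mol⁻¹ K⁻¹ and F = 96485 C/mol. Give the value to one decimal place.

Cathode: I₂/I⁻; anode: Cd²⁺/Cd. E°cell = (+0.53) − (-0.38) = +0.91 V, with n = 2.
ΔG° = −nFE° = −RT ln K, so ln K = nFE°/(RT) = (2)(96485)(+0.91) / ((8.314)(303)) = 69.707.
log₁₀ K = 69.707 / ln 10 = 30.3.

30.3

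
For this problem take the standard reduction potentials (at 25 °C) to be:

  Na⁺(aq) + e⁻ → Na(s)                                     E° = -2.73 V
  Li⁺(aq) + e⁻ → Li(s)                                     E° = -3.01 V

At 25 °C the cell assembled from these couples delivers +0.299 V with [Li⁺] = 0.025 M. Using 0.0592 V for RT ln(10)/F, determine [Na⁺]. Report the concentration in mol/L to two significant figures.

Na⁺/Na is the cathode, Li⁺/Li the anode: E°cell = +0.28 V, n = 1.
Overall reaction: Na⁺(aq) + Li(s) → Na(s) + Li⁺(aq); Q = [Li⁺]^1/[Na⁺]^1.
From E = E° − (0.0592/n) log Q: log Q = (E° − E)·n/0.0592 = (+0.28 − (+0.299))·1/0.0592 = -0.3209.
So 1·log[Na⁺] = 1·log(0.025) − log Q = -1.6021 − (-0.3209) = -1.2812; [Na⁺] = 10^(-1.2812) ≈ 0.052 M.

0.052 M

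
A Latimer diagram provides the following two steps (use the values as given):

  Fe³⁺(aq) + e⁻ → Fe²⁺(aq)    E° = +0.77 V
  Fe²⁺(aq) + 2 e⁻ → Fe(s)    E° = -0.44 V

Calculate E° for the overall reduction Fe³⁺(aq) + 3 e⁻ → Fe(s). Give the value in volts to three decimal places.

-0.037 V

Since ΔG° = −nFE° is additive over sequential reductions, n₃E°₃ = n₁E°₁ + n₂E°₂.
E°₃ = (1×+0.77 + 2×-0.44) / 3 = (-0.110) / 3 = -0.037 V.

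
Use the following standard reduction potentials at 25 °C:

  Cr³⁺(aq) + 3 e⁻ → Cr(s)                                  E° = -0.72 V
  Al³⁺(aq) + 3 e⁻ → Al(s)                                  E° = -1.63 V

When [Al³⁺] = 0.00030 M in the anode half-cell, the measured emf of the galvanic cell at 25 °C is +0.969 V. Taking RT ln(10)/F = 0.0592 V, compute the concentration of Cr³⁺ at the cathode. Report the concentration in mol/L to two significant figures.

0.29 M

Cr³⁺/Cr is the cathode, Al³⁺/Al the anode: E°cell = +0.91 V, n = 3.
Overall reaction: Cr³⁺(aq) + Al(s) → Cr(s) + Al³⁺(aq); Q = [Al³⁺]^1/[Cr³⁺]^1.
From E = E° − (0.0592/n) log Q: log Q = (E° − E)·n/0.0592 = (+0.91 − (+0.969))·3/0.0592 = -2.9899.
So 1·log[Cr³⁺] = 1·log(0.0003) − log Q = -3.5229 − (-2.9899) = -0.5330; [Cr³⁺] = 10^(-0.5330) ≈ 0.29 M.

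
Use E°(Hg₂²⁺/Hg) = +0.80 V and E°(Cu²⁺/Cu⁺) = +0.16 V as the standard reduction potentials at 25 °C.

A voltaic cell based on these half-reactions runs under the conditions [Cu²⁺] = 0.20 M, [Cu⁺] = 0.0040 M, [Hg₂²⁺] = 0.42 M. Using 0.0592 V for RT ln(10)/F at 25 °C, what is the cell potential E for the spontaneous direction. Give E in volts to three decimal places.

+0.528 V

Hg₂²⁺/Hg is the cathode (higher E°), Cu²⁺/Cu⁺ the anode: E°cell = +0.80 − (+0.16) = +0.64 V, n = 2.
Overall: Hg₂²⁺(aq) + 2 Cu⁺(aq) → 2 Hg(l) + 2 Cu²⁺(aq)
Q = [Cu²⁺]^2 / ([Hg₂²⁺]·[Cu⁺]^2); log Q = 3.775.
E = E° − (0.0592/n) log Q = +0.64 − (0.0592/2)(3.775) = +0.528 V.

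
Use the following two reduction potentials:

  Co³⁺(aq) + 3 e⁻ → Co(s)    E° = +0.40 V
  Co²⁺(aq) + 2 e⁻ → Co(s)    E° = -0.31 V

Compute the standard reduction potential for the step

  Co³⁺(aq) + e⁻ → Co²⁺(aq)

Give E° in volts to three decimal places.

+1.820 V

Sequential free energies add, so n₃E°₃ = n₁E°₁ + n₂E°₂.
With n₃ = 3, and the known step contributing 2×(-0.31) V, the unknown satisfies 1·E° = 3×(+0.40) − 2×(-0.31) = +1.820.
E° = +1.820 / 1 = +1.820 V.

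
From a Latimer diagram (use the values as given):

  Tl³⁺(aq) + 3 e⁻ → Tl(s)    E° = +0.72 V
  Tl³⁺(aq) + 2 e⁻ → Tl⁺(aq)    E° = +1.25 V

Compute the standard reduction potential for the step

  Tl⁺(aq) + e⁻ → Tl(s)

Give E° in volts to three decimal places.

-0.340 V

Sequential free energies add, so n₃E°₃ = n₁E°₁ + n₂E°₂.
With n₃ = 3, and the known step contributing 2×(+1.25) V, the unknown satisfies 1·E° = 3×(+0.72) − 2×(+1.25) = -0.340.
E° = -0.340 / 1 = -0.340 V.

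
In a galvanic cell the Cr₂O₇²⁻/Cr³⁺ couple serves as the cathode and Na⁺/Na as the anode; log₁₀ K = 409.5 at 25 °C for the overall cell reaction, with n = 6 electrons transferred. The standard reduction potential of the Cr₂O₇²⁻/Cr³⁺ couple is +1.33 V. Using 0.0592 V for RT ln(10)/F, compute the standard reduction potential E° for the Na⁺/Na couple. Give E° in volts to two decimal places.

-2.71 V

E°cell = (0.0592/n)·log K = (0.0592/6)(409.5) = +4.040 V.
Since Cr₂O₇²⁻/Cr³⁺ is the cathode and Na⁺/Na the anode, E°cell = E°(Cr₂O₇²⁻/Cr³⁺) − E°(Na⁺/Na).
So E°(Na⁺/Na) = E°(Cr₂O₇²⁻/Cr³⁺) − E°cell = (+1.33) − (+4.040) = -2.71 V.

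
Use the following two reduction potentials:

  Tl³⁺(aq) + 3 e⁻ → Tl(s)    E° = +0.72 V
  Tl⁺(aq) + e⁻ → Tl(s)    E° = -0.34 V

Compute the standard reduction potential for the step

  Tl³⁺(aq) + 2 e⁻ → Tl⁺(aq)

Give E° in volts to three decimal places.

+1.250 V

Sequential free energies add, so n₃E°₃ = n₁E°₁ + n₂E°₂.
With n₃ = 3, and the known step contributing 1×(-0.34) V, the unknown satisfies 2·E° = 3×(+0.72) − 1×(-0.34) = +2.500.
E° = +2.500 / 2 = +1.250 V.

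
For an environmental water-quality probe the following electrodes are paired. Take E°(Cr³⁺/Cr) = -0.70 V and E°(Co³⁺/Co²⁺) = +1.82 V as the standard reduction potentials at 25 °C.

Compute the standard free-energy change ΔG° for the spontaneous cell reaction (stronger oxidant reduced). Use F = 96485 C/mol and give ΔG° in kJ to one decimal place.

-729.4 kJ

Co³⁺/Co²⁺ (E° = +1.82 V) is the cathode; Cr³⁺/Cr (E° = -0.70 V) is the anode, so E°cell = +2.52 V.
Balancing electrons gives n = 3 (lcm of 1 and 3).
ΔG° = −nFE° = −(3)(96485)(+2.52) = -729,427 J = -729.4 kJ.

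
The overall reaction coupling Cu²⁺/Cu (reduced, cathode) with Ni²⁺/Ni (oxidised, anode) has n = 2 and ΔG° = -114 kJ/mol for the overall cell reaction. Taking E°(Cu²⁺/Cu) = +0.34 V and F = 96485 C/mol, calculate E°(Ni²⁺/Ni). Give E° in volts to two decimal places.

-0.25 V

E°cell = −ΔG°/(nF) = −(-114×10³)/((2)(96485)) = +0.591 V.
Since Cu²⁺/Cu is the cathode and Ni²⁺/Ni the anode, E°cell = E°(Cu²⁺/Cu) − E°(Ni²⁺/Ni).
So E°(Ni²⁺/Ni) = E°(Cu²⁺/Cu) − E°cell = (+0.34) − (+0.591) = -0.25 V.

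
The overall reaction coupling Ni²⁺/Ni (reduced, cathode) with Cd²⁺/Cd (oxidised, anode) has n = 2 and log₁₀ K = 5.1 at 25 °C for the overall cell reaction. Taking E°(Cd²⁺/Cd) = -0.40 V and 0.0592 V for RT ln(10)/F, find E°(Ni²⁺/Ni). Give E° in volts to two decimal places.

E°cell = (0.0592/n)·log K = (0.0592/2)(5.1) = +0.151 V.
Since Ni²⁺/Ni is the cathode and Cd²⁺/Cd the anode, E°cell = E°(Ni²⁺/Ni) − E°(Cd²⁺/Cd).
So E°(Ni²⁺/Ni) = E°cell + E°(Cd²⁺/Cd) = +0.151 + (-0.40) = -0.25 V.

-0.25 V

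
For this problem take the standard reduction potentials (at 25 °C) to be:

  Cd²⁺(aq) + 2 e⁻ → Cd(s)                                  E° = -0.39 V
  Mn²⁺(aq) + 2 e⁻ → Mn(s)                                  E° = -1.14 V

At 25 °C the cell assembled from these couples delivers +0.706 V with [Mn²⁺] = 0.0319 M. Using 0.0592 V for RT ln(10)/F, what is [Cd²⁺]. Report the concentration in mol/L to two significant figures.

0.0010 M

Cd²⁺/Cd is the cathode, Mn²⁺/Mn the anode: E°cell = +0.75 V, n = 2.
Overall reaction: Cd²⁺(aq) + Mn(s) → Cd(s) + Mn²⁺(aq); Q = [Mn²⁺]^1/[Cd²⁺]^1.
From E = E° − (0.0592/n) log Q: log Q = (E° − E)·n/0.0592 = (+0.75 − (+0.706))·2/0.0592 = 1.4865.
So 1·log[Cd²⁺] = 1·log(0.0319) − log Q = -1.4962 − (1.4865) = -2.9827; [Cd²⁺] = 10^(-2.9827) ≈ 0.0010 M.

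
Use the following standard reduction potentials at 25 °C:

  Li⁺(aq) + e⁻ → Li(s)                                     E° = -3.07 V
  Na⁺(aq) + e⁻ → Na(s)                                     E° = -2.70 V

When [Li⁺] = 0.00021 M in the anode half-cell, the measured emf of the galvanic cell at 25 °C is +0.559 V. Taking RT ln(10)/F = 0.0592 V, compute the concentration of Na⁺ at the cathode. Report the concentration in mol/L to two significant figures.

0.33 M

Na⁺/Na is the cathode, Li⁺/Li the anode: E°cell = +0.37 V, n = 1.
Overall reaction: Na⁺(aq) + Li(s) → Na(s) + Li⁺(aq); Q = [Li⁺]^1/[Na⁺]^1.
From E = E° − (0.0592/n) log Q: log Q = (E° − E)·n/0.0592 = (+0.37 − (+0.559))·1/0.0592 = -3.1926.
So 1·log[Na⁺] = 1·log(0.00021) − log Q = -3.6778 − (-3.1926) = -0.4852; [Na⁺] = 10^(-0.4852) ≈ 0.33 M.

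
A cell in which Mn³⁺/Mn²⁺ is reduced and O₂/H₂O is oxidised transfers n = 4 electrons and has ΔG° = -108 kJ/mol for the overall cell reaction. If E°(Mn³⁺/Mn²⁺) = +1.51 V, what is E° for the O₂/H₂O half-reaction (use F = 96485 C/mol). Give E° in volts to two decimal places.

E°cell = −ΔG°/(nF) = −(-108×10³)/((4)(96485)) = +0.280 V.
Since Mn³⁺/Mn²⁺ is the cathode and O₂/H₂O the anode, E°cell = E°(Mn³⁺/Mn²⁺) − E°(O₂/H₂O).
So E°(O₂/H₂O) = E°(Mn³⁺/Mn²⁺) − E°cell = (+1.51) − (+0.280) = +1.23 V.

+1.23 V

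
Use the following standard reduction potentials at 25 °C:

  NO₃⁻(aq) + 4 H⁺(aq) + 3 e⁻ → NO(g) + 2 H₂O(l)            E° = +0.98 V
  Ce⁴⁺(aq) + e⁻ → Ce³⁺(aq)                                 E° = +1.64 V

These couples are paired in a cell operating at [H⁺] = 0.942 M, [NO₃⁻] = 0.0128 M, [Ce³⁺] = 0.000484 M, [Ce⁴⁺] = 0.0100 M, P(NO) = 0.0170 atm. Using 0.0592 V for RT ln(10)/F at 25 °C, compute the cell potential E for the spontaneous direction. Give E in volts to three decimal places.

+0.742 V

Ce⁴⁺/Ce³⁺ is the cathode (higher E°), NO₃⁻/NO the anode: E°cell = +1.64 − (+0.98) = +0.66 V, n = 3.
Overall: 3 Ce⁴⁺(aq) + NO(g) + 2 H₂O(l) → 3 Ce³⁺(aq) + NO₃⁻(aq) + 4 H⁺(aq)
Q = [Ce³⁺]^3·[NO₃⁻]·[H⁺]^4 / ([Ce⁴⁺]^3·P(NO)); log Q = -4.172.
E = E° − (0.0592/n) log Q = +0.66 − (0.0592/3)(-4.172) = +0.742 V.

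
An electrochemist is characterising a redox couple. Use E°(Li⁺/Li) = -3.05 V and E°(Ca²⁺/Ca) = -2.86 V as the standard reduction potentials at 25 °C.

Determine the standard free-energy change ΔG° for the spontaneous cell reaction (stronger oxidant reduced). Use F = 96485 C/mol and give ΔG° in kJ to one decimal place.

-36.7 kJ

Ca²⁺/Ca (E° = -2.86 V) is the cathode; Li⁺/Li (E° = -3.05 V) is the anode, so E°cell = +0.19 V.
Balancing electrons gives n = 2 (lcm of 2 and 1).
ΔG° = −nFE° = −(2)(96485)(+0.19) = -36,664 J = -36.7 kJ.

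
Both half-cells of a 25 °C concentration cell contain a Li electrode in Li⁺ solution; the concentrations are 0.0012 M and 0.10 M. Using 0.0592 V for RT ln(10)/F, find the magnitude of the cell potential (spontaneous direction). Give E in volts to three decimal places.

For a concentration cell E°cell = 0. The 0.10 M side is the cathode (reduction is favoured where [Li⁺] is higher).
With n = 1, E = −(0.0592/1) log([Li⁺]ₐₙ/[Li⁺]꜀ₐₜ) = −(0.0592/1) log(0.0012/0.1) = −(0.0592/1)(-1.921) = +0.114 V.

+0.114 V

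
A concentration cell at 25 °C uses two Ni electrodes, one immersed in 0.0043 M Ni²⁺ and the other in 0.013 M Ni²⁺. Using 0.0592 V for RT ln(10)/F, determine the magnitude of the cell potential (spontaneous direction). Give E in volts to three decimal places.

+0.014 V

For a concentration cell E°cell = 0. The 0.013 M side is the cathode (reduction is favoured where [Ni²⁺] is higher).
With n = 2, E = −(0.0592/2) log([Ni²⁺]ₐₙ/[Ni²⁺]꜀ₐₜ) = −(0.0592/2) log(0.0043/0.013) = −(0.0592/2)(-0.480) = +0.014 V.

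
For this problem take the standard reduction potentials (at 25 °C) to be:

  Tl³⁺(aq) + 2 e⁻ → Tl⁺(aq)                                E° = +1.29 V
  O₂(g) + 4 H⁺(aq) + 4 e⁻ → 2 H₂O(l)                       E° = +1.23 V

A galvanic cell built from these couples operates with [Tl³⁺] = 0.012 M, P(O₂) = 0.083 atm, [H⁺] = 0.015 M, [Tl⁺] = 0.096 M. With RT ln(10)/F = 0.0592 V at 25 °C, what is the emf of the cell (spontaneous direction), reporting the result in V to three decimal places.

Tl³⁺/Tl⁺ is the cathode (higher E°), O₂/H₂O the anode: E°cell = +1.29 − (+1.23) = +0.06 V, n = 4.
Overall: 2 Tl³⁺(aq) + 2 H₂O(l) → 2 Tl⁺(aq) + O₂(g) + 4 H⁺(aq)
Q = [Tl⁺]^2·P(O₂)·[H⁺]^4 / ([Tl³⁺]^2); log Q = -6.570.
E = E° − (0.0592/n) log Q = +0.06 − (0.0592/4)(-6.570) = +0.157 V.

+0.157 V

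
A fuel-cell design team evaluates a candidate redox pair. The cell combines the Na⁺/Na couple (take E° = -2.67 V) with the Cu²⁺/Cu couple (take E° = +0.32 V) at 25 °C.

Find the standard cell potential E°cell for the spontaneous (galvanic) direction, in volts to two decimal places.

The Cu²⁺/Cu couple has the higher reduction potential, so it is the cathode; Na⁺/Na is oxidised at the anode.
E°cell = E°(cathode) − E°(anode) = (+0.32) − (-2.67) = +2.99 V.

+2.99 V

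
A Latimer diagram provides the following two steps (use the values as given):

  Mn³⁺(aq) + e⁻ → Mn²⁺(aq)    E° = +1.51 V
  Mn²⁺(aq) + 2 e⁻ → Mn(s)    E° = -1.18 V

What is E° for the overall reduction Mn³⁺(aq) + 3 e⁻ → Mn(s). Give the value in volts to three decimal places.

Standard free energies of sequential steps add: ΔG°₃ = ΔG°₁ + ΔG°₂, so n₃E°₃ = n₁E°₁ + n₂E°₂.
E°₃ = (1×+1.51 + 2×-1.18) / 3 = (-0.850) / 3 = -0.283 V.
E° values themselves are not directly additive — weighting by electron count is essential.

-0.283 V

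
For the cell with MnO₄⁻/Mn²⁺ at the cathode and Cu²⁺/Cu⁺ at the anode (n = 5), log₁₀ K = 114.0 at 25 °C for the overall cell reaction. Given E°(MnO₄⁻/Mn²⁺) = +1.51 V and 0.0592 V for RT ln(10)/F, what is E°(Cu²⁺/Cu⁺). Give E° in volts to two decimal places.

E°cell = (0.0592/n)·log K = (0.0592/5)(114.0) = +1.350 V.
Since MnO₄⁻/Mn²⁺ is the cathode and Cu²⁺/Cu⁺ the anode, E°cell = E°(MnO₄⁻/Mn²⁺) − E°(Cu²⁺/Cu⁺).
So E°(Cu²⁺/Cu⁺) = E°(MnO₄⁻/Mn²⁺) − E°cell = (+1.51) − (+1.350) = +0.16 V.

+0.16 V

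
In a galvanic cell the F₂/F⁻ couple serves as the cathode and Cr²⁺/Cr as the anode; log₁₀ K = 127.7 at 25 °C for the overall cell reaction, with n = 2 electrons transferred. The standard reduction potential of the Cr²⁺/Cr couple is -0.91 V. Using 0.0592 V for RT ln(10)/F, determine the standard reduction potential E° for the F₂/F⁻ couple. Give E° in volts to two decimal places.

E°cell = (0.0592/n)·log K = (0.0592/2)(127.7) = +3.780 V.
Since F₂/F⁻ is the cathode and Cr²⁺/Cr the anode, E°cell = E°(F₂/F⁻) − E°(Cr²⁺/Cr).
So E°(F₂/F⁻) = E°cell + E°(Cr²⁺/Cr) = +3.780 + (-0.91) = +2.87 V.

+2.87 V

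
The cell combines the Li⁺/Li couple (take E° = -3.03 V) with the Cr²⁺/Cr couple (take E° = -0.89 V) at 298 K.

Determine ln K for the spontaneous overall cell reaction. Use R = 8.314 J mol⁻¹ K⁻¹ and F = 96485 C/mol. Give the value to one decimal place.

166.7

Cathode: Cr²⁺/Cr; anode: Li⁺/Li. E°cell = (-0.89) − (-3.03) = +2.14 V, with n = 2.
ΔG° = −nFE° = −RT ln K, so ln K = nFE°/(RT) = (2)(96485)(+2.14) / ((8.314)(298)) = 166.678.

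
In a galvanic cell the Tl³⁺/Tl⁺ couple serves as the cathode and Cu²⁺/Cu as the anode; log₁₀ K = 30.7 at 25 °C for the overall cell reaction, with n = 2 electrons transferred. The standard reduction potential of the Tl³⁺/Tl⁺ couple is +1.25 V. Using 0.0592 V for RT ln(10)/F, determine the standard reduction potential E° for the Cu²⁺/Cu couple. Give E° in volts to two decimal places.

E°cell = (0.0592/n)·log K = (0.0592/2)(30.7) = +0.909 V.
Since Tl³⁺/Tl⁺ is the cathode and Cu²⁺/Cu the anode, E°cell = E°(Tl³⁺/Tl⁺) − E°(Cu²⁺/Cu).
So E°(Cu²⁺/Cu) = E°(Tl³⁺/Tl⁺) − E°cell = (+1.25) − (+0.909) = +0.34 V.

+0.34 V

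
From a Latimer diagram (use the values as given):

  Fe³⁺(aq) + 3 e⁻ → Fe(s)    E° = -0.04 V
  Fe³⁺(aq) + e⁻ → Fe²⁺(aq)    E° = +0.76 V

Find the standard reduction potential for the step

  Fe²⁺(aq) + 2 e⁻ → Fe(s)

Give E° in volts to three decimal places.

-0.440 V

Sequential free energies add, so n₃E°₃ = n₁E°₁ + n₂E°₂.
With n₃ = 3, and the known step contributing 1×(+0.76) V, the unknown satisfies 2·E° = 3×(-0.04) − 1×(+0.76) = -0.880.
E° = -0.880 / 2 = -0.440 V.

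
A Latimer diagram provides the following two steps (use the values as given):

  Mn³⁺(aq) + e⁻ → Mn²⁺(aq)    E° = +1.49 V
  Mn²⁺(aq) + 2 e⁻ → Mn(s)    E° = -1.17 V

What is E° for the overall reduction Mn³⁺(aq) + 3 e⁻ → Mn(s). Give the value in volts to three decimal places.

Standard free energies of sequential steps add: ΔG°₃ = ΔG°₁ + ΔG°₂, so n₃E°₃ = n₁E°₁ + n₂E°₂.
E°₃ = (1×+1.49 + 2×-1.17) / 3 = (-0.850) / 3 = -0.283 V.

-0.283 V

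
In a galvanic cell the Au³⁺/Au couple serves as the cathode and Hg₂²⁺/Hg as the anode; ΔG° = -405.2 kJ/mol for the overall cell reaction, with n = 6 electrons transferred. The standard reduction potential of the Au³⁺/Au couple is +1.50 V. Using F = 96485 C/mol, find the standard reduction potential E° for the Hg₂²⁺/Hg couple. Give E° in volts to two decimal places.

E°cell = −ΔG°/(nF) = −(-405.2×10³)/((6)(96485)) = +0.700 V.
Since Au³⁺/Au is the cathode and Hg₂²⁺/Hg the anode, E°cell = E°(Au³⁺/Au) − E°(Hg₂²⁺/Hg).
So E°(Hg₂²⁺/Hg) = E°(Au³⁺/Au) − E°cell = (+1.50) − (+0.700) = +0.80 V.

+0.80 V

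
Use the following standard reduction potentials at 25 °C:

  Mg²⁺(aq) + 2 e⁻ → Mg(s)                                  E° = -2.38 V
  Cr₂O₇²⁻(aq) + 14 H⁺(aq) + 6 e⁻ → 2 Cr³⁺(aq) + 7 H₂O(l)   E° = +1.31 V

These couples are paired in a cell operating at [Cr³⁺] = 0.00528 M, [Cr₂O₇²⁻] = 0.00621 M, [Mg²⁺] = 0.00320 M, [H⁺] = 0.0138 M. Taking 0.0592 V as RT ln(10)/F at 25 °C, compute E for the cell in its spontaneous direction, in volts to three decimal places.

Cr₂O₇²⁻/Cr³⁺ is the cathode (higher E°), Mg²⁺/Mg the anode: E°cell = +1.31 − (-2.38) = +3.69 V, n = 6.
Overall: Cr₂O₇²⁻(aq) + 14 H⁺(aq) + 3 Mg(s) → 2 Cr³⁺(aq) + 7 H₂O(l) + 3 Mg²⁺(aq)
Q = [Cr³⁺]^2·[Mg²⁺]^3 / ([Cr₂O₇²⁻]·[H⁺]^14); log Q = 16.209.
E = E° − (0.0592/n) log Q = +3.69 − (0.0592/6)(16.209) = +3.530 V.

+3.530 V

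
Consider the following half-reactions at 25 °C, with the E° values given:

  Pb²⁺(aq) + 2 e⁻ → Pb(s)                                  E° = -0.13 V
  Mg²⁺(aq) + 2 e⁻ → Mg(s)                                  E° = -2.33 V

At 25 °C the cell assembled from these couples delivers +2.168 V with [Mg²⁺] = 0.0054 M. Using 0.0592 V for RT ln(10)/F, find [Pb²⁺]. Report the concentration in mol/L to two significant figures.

0.00045 M

Pb²⁺/Pb is the cathode, Mg²⁺/Mg the anode: E°cell = +2.20 V, n = 2.
Overall reaction: Pb²⁺(aq) + Mg(s) → Pb(s) + Mg²⁺(aq); Q = [Mg²⁺]^1/[Pb²⁺]^1.
From E = E° − (0.0592/n) log Q: log Q = (E° − E)·n/0.0592 = (+2.20 − (+2.168))·2/0.0592 = 1.0811.
So 1·log[Pb²⁺] = 1·log(0.0054) − log Q = -2.2676 − (1.0811) = -3.3487; [Pb²⁺] = 10^(-3.3487) ≈ 0.00045 M.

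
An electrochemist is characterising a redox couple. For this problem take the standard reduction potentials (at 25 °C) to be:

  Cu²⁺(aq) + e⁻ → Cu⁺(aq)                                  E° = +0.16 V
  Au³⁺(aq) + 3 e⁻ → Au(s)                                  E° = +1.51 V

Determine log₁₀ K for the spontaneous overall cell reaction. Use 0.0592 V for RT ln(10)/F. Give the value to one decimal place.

68.4

Cathode: Au³⁺/Au; anode: Cu²⁺/Cu⁺. E°cell = +1.35 V, n = 3.
log K = nE°cell / 0.0592 = (3)(+1.35) / 0.0592 = 68.4.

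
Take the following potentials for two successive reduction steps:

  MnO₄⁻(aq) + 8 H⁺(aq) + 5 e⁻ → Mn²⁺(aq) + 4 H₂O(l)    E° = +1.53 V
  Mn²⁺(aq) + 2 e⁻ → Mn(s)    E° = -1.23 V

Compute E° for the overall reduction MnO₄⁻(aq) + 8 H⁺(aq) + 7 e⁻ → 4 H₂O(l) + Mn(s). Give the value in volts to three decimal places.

Standard free energies of sequential steps add: ΔG°₃ = ΔG°₁ + ΔG°₂, so n₃E°₃ = n₁E°₁ + n₂E°₂.
E°₃ = (5×+1.53 + 2×-1.23) / 7 = (+5.190) / 7 = +0.741 V.

+0.741 V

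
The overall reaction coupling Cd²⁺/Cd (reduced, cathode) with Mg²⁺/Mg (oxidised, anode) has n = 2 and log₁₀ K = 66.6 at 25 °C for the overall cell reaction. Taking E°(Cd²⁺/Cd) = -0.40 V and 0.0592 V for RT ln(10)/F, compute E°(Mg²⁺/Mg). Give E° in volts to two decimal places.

E°cell = (0.0592/n)·log K = (0.0592/2)(66.6) = +1.971 V.
Since Cd²⁺/Cd is the cathode and Mg²⁺/Mg the anode, E°cell = E°(Cd²⁺/Cd) − E°(Mg²⁺/Mg).
So E°(Mg²⁺/Mg) = E°(Cd²⁺/Cd) − E°cell = (-0.40) − (+1.971) = -2.37 V.

-2.37 V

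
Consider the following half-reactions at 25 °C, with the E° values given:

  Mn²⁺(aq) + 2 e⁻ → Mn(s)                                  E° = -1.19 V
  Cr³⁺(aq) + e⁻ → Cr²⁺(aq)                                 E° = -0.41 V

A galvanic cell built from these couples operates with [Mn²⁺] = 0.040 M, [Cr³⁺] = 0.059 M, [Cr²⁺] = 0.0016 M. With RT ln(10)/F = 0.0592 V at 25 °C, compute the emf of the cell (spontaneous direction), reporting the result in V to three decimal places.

Cr³⁺/Cr²⁺ is the cathode (higher E°), Mn²⁺/Mn the anode: E°cell = -0.41 − (-1.19) = +0.78 V, n = 2.
Overall: 2 Cr³⁺(aq) + Mn(s) → 2 Cr²⁺(aq) + Mn²⁺(aq)
Q = [Cr²⁺]^2·[Mn²⁺] / ([Cr³⁺]^2); log Q = -4.531.
E = E° − (0.0592/n) log Q = +0.78 − (0.0592/2)(-4.531) = +0.914 V.

+0.914 V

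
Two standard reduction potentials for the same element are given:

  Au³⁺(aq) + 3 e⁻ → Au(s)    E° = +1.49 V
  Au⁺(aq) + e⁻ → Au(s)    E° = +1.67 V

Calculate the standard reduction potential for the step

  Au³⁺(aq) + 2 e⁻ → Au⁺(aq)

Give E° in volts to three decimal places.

Sequential free energies add, so n₃E°₃ = n₁E°₁ + n₂E°₂.
With n₃ = 3, and the known step contributing 1×(+1.67) V, the unknown satisfies 2·E° = 3×(+1.49) − 1×(+1.67) = +2.800.
E° = +2.800 / 2 = +1.400 V.

+1.400 V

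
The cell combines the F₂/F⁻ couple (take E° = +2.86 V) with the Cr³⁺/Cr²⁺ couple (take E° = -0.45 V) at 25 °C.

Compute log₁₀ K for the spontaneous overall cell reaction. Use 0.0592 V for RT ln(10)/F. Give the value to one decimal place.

Cathode: F₂/F⁻; anode: Cr³⁺/Cr²⁺. E°cell = +3.31 V, n = 2.
log K = nE°cell / 0.0592 = (2)(+3.31) / 0.0592 = 111.8.

111.8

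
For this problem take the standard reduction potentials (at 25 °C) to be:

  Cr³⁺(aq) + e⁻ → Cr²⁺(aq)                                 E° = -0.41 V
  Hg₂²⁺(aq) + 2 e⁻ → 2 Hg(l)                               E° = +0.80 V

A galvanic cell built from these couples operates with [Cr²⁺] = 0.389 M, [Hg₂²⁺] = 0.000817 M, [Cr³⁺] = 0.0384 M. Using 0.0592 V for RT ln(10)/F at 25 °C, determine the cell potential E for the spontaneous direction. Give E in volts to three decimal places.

Hg₂²⁺/Hg is the cathode (higher E°), Cr³⁺/Cr²⁺ the anode: E°cell = +0.80 − (-0.41) = +1.21 V, n = 2.
Overall: Hg₂²⁺(aq) + 2 Cr²⁺(aq) → 2 Hg(l) + 2 Cr³⁺(aq)
Q = [Cr³⁺]^2 / ([Hg₂²⁺]·[Cr²⁺]^2); log Q = 1.077.
E = E° − (0.0592/n) log Q = +1.21 − (0.0592/2)(1.077) = +1.178 V.

+1.178 V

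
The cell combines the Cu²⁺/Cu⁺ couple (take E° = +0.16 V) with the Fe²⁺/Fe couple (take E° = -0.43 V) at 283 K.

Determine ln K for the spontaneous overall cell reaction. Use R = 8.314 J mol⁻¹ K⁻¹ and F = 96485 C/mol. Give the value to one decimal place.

48.4

Cathode: Cu²⁺/Cu⁺; anode: Fe²⁺/Fe. E°cell = (+0.16) − (-0.43) = +0.59 V, with n = 2.
ΔG° = −nFE° = −RT ln K, so ln K = nFE°/(RT) = (2)(96485)(+0.59) / ((8.314)(283)) = 48.389.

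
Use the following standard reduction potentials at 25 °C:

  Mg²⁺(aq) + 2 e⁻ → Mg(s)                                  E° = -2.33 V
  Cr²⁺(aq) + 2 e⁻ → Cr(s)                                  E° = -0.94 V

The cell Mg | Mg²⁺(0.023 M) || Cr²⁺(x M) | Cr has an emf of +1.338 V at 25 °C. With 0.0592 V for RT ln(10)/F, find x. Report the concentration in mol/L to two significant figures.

0.00040 M

Cr²⁺/Cr is the cathode, Mg²⁺/Mg the anode: E°cell = +1.39 V, n = 2.
Overall reaction: Cr²⁺(aq) + Mg(s) → Cr(s) + Mg²⁺(aq); Q = [Mg²⁺]^1/[Cr²⁺]^1.
From E = E° − (0.0592/n) log Q: log Q = (E° − E)·n/0.0592 = (+1.39 − (+1.338))·2/0.0592 = 1.7568.
So 1·log[Cr²⁺] = 1·log(0.023) − log Q = -1.6383 − (1.7568) = -3.3951; [Cr²⁺] = 10^(-3.3951) ≈ 0.00040 M.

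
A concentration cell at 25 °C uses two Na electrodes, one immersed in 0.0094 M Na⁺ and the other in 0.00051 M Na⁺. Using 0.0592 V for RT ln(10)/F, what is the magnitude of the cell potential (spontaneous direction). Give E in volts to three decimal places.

+0.075 V

For a concentration cell E°cell = 0. The 0.0094 M side is the cathode (reduction is favoured where [Na⁺] is higher).
With n = 1, E = −(0.0592/1) log([Na⁺]ₐₙ/[Na⁺]꜀ₐₜ) = −(0.0592/1) log(0.00051/0.0094) = −(0.0592/1)(-1.266) = +0.075 V.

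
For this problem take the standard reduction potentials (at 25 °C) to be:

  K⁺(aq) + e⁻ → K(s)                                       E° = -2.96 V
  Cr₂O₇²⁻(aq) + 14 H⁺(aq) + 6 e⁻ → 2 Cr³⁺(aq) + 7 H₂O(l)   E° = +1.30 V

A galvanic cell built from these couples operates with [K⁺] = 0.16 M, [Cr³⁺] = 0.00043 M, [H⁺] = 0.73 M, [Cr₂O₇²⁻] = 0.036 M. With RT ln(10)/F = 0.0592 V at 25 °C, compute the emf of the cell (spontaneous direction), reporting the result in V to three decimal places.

+4.340 V

Cr₂O₇²⁻/Cr³⁺ is the cathode (higher E°), K⁺/K the anode: E°cell = +1.30 − (-2.96) = +4.26 V, n = 6.
Overall: Cr₂O₇²⁻(aq) + 14 H⁺(aq) + 6 K(s) → 2 Cr³⁺(aq) + 7 H₂O(l) + 6 K⁺(aq)
Q = [Cr³⁺]^2·[K⁺]^6 / ([Cr₂O₇²⁻]·[H⁺]^14); log Q = -8.151.
E = E° − (0.0592/n) log Q = +4.26 − (0.0592/6)(-8.151) = +4.340 V.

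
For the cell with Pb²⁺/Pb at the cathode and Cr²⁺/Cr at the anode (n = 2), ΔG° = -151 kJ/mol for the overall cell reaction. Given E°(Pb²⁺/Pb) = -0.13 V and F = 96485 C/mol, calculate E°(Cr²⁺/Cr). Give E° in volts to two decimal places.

E°cell = −ΔG°/(nF) = −(-151×10³)/((2)(96485)) = +0.783 V.
Since Pb²⁺/Pb is the cathode and Cr²⁺/Cr the anode, E°cell = E°(Pb²⁺/Pb) − E°(Cr²⁺/Cr).
So E°(Cr²⁺/Cr) = E°(Pb²⁺/Pb) − E°cell = (-0.13) − (+0.783) = -0.91 V.

-0.91 V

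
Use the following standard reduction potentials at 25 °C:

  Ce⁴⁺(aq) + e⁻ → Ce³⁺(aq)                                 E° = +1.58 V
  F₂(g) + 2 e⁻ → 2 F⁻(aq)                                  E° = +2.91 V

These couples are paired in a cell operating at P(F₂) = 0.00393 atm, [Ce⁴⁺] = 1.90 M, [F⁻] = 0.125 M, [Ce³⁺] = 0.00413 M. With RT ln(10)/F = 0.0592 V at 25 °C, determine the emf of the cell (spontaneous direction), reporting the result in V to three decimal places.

+1.155 V

F₂/F⁻ is the cathode (higher E°), Ce⁴⁺/Ce³⁺ the anode: E°cell = +2.91 − (+1.58) = +1.33 V, n = 2.
Overall: F₂(g) + 2 Ce³⁺(aq) → 2 F⁻(aq) + 2 Ce⁴⁺(aq)
Q = [F⁻]^2·[Ce⁴⁺]^2 / (P(F₂)·[Ce³⁺]^2); log Q = 5.925.
E = E° − (0.0592/n) log Q = +1.33 − (0.0592/2)(5.925) = +1.155 V.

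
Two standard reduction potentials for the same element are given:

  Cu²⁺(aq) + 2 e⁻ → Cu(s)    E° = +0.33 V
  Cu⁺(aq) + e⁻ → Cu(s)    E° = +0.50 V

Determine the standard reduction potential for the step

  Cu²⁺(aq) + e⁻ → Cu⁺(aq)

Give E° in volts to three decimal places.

+0.160 V

Sequential free energies add, so n₃E°₃ = n₁E°₁ + n₂E°₂.
With n₃ = 2, and the known step contributing 1×(+0.50) V, the unknown satisfies 1·E° = 2×(+0.33) − 1×(+0.50) = +0.160.
E° = +0.160 / 1 = +0.160 V.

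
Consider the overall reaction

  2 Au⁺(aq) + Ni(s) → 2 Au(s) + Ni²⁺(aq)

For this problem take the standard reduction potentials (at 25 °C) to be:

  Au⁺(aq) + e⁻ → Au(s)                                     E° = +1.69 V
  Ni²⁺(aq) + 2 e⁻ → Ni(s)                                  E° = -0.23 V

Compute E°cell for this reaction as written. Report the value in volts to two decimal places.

+1.92 V

The Au⁺/Au couple has the higher reduction potential, so it is the cathode; Ni²⁺/Ni is oxidised at the anode.
E°cell = E°(cathode) − E°(anode) = (+1.69) − (-0.23) = +1.92 V.
Since E°cell > 0, the reaction is spontaneous under standard conditions.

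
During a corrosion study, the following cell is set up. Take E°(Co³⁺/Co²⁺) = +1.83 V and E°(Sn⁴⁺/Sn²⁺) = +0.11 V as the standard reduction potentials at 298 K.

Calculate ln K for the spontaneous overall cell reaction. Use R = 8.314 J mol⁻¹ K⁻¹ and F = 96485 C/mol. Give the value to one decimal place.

Cathode: Co³⁺/Co²⁺; anode: Sn⁴⁺/Sn²⁺. E°cell = (+1.83) − (+0.11) = +1.72 V, with n = 2.
ΔG° = −nFE° = −RT ln K, so ln K = nFE°/(RT) = (2)(96485)(+1.72) / ((8.314)(298)) = 133.965.

134.0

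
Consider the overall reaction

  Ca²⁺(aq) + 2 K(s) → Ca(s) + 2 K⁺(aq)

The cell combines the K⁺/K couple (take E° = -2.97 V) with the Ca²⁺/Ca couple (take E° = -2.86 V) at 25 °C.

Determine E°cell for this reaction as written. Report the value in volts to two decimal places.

The Ca²⁺/Ca couple has the higher reduction potential, so it is the cathode; K⁺/K is oxidised at the anode.
E°cell = E°(cathode) − E°(anode) = (-2.86) − (-2.97) = +0.11 V.

+0.11 V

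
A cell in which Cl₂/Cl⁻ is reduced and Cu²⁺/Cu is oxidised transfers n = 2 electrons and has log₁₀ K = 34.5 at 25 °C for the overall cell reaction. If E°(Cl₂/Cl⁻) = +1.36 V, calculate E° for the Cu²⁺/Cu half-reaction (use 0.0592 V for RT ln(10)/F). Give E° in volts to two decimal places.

+0.34 V

E°cell = (0.0592/n)·log K = (0.0592/2)(34.5) = +1.021 V.
Since Cl₂/Cl⁻ is the cathode and Cu²⁺/Cu the anode, E°cell = E°(Cl₂/Cl⁻) − E°(Cu²⁺/Cu).
So E°(Cu²⁺/Cu) = E°(Cl₂/Cl⁻) − E°cell = (+1.36) − (+1.021) = +0.34 V.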